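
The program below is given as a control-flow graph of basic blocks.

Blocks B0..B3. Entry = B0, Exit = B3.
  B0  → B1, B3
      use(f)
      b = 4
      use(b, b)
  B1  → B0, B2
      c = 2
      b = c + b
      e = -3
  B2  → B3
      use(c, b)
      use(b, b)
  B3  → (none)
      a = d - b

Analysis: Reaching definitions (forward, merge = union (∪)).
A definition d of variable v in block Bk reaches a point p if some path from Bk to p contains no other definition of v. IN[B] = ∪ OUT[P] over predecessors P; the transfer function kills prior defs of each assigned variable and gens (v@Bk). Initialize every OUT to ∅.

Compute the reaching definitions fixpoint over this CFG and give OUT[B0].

Fixpoint table:
  B0: | IN={b@B1, c@B1, e@B1} | OUT={b@B0, c@B1, e@B1}
  B1: | IN={b@B0, c@B1, e@B1} | OUT={b@B1, c@B1, e@B1}
  B2: | IN={b@B1, c@B1, e@B1} | OUT={b@B1, c@B1, e@B1}
  B3: | IN={b@B0, b@B1, c@B1, e@B1} | OUT={a@B3, b@B0, b@B1, c@B1, e@B1}

Merge at B0 (entry node, so the boundary value {} is joined with the incoming edge(s)): IN[B0] = {} ⊔ OUT[B1] = {b@B1, c@B1, e@B1}
Applying B0's transfer function to that IN value gives OUT[B0] (row B0 above).

Answer: {b@B0, c@B1, e@B1}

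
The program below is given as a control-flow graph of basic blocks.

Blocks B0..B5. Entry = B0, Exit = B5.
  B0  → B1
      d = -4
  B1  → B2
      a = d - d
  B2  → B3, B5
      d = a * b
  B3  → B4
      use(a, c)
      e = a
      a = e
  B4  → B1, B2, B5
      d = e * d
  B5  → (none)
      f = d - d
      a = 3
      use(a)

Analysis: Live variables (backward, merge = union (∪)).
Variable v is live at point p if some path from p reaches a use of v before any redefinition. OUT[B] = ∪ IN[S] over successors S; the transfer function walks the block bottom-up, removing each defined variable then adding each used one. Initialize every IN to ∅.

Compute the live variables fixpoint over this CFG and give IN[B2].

Converged values:
  B0: | IN={b, c} | OUT={b, c, d}
  B1: | IN={b, c, d} | OUT={a, b, c}
  B2: | IN={a, b, c} | OUT={a, b, c, d}
  B3: | IN={a, b, c, d} | OUT={a, b, c, d, e}
  B4: | IN={a, b, c, d, e} | OUT={a, b, c, d}
  B5: | IN={d} | OUT={}

Merge at B2: OUT[B2] = IN[B3] ⊔ IN[B5] = {a, b, c, d}
Applying B2's transfer function to that OUT value gives IN[B2] (row B2 above).

Answer: {a, b, c}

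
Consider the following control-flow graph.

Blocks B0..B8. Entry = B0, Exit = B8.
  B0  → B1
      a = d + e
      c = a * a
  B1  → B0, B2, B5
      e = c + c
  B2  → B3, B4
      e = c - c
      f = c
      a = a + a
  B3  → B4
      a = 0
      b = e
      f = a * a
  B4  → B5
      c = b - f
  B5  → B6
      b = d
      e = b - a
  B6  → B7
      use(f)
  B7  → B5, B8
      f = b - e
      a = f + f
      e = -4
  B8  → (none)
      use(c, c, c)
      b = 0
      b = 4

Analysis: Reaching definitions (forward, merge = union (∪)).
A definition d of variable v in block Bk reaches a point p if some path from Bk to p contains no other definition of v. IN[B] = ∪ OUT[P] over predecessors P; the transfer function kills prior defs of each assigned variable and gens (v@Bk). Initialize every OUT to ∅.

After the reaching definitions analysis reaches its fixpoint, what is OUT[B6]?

Answer: {a@B0, a@B2, a@B3, a@B7, b@B5, c@B0, c@B4, e@B5, f@B2, f@B3, f@B7}

Derivation:
Fixpoint table:
  B0: | IN={a@B0, c@B0, e@B1} | OUT={a@B0, c@B0, e@B1}
  B1: | IN={a@B0, c@B0, e@B1} | OUT={a@B0, c@B0, e@B1}
  B2: | IN={a@B0, c@B0, e@B1} | OUT={a@B2, c@B0, e@B2, f@B2}
  B3: | IN={a@B2, c@B0, e@B2, f@B2} | OUT={a@B3, b@B3, c@B0, e@B2, f@B3}
  B4: | IN={a@B2, a@B3, b@B3, c@B0, e@B2, f@B2, f@B3} | OUT={a@B2, a@B3, b@B3, c@B4, e@B2, f@B2, f@B3}
  B5: | IN={a@B0, a@B2, a@B3, a@B7, b@B3, b@B5, c@B0, c@B4, e@B1, e@B2, e@B7, f@B2, f@B3, f@B7} | OUT={a@B0, a@B2, a@B3, a@B7, b@B5, c@B0, c@B4, e@B5, f@B2, f@B3, f@B7}
  B6: | IN={a@B0, a@B2, a@B3, a@B7, b@B5, c@B0, c@B4, e@B5, f@B2, f@B3, f@B7} | OUT={a@B0, a@B2, a@B3, a@B7, b@B5, c@B0, c@B4, e@B5, f@B2, f@B3, f@B7}
  B7: | IN={a@B0, a@B2, a@B3, a@B7, b@B5, c@B0, c@B4, e@B5, f@B2, f@B3, f@B7} | OUT={a@B7, b@B5, c@B0, c@B4, e@B7, f@B7}
  B8: | IN={a@B7, b@B5, c@B0, c@B4, e@B7, f@B7} | OUT={a@B7, b@B8, c@B0, c@B4, e@B7, f@B7}

Merge at B6: IN[B6] = OUT[B5] = {a@B0, a@B2, a@B3, a@B7, b@B5, c@B0, c@B4, e@B5, f@B2, f@B3, f@B7}
Applying B6's transfer function to that IN value gives OUT[B6] (row B6 above).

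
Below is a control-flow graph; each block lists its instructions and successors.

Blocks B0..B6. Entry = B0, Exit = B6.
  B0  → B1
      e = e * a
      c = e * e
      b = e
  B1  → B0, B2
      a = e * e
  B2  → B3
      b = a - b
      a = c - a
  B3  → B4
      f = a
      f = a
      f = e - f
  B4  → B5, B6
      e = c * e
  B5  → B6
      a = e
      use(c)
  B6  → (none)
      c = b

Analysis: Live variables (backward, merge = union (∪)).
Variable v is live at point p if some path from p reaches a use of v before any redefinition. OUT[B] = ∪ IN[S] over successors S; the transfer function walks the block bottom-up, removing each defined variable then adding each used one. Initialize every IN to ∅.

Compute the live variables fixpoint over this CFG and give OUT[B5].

Answer: {b}

Working:
Fixpoint table:
  B0:  IN={a, e}  OUT={b, c, e}
  B1:  IN={b, c, e}  OUT={a, b, c, e}
  B2:  IN={a, b, c, e}  OUT={a, b, c, e}
  B3:  IN={a, b, c, e}  OUT={b, c, e}
  B4:  IN={b, c, e}  OUT={b, c, e}
  B5:  IN={b, c, e}  OUT={b}
  B6:  IN={b}  OUT={}

Merge at B5: OUT[B5] = IN[B6] = {b}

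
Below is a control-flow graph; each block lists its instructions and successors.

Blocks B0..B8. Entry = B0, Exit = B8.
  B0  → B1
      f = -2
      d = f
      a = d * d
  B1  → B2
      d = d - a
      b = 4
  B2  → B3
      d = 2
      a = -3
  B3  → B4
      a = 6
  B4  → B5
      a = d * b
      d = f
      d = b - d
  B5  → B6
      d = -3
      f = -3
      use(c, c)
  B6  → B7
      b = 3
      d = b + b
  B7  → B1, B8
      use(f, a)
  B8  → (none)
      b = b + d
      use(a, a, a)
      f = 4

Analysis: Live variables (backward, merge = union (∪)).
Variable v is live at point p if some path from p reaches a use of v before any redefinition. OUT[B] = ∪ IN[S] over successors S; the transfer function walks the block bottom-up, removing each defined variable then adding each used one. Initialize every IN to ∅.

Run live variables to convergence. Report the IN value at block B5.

Per-block solution:
  B0:   IN={c}   OUT={a, c, d, f}
  B1:   IN={a, c, d, f}   OUT={b, c, f}
  B2:   IN={b, c, f}   OUT={b, c, d, f}
  B3:   IN={b, c, d, f}   OUT={b, c, d, f}
  B4:   IN={b, c, d, f}   OUT={a, c}
  B5:   IN={a, c}   OUT={a, c, f}
  B6:   IN={a, c, f}   OUT={a, b, c, d, f}
  B7:   IN={a, b, c, d, f}   OUT={a, b, c, d, f}
  B8:   IN={a, b, d}   OUT={}

Merge at B5: OUT[B5] = IN[B6] = {a, c, f}
Applying B5's transfer function to that OUT value gives IN[B5] (row B5 above).

Answer: {a, c}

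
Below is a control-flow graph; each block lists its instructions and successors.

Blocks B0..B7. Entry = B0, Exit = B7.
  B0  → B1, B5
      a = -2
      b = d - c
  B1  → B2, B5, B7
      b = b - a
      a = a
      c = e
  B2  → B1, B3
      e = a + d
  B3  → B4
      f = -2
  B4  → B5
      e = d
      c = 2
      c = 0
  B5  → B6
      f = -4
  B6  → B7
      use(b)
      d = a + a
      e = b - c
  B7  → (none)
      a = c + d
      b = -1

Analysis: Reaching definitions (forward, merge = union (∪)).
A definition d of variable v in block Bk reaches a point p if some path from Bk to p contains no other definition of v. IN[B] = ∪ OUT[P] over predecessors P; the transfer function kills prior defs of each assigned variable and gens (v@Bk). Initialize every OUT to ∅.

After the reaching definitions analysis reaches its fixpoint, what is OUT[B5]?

Converged values:
  B0:   IN={}   OUT={a@B0, b@B0}
  B1:   IN={a@B0, a@B1, b@B0, b@B1, c@B1, e@B2}   OUT={a@B1, b@B1, c@B1, e@B2}
  B2:   IN={a@B1, b@B1, c@B1, e@B2}   OUT={a@B1, b@B1, c@B1, e@B2}
  B3:   IN={a@B1, b@B1, c@B1, e@B2}   OUT={a@B1, b@B1, c@B1, e@B2, f@B3}
  B4:   IN={a@B1, b@B1, c@B1, e@B2, f@B3}   OUT={a@B1, b@B1, c@B4, e@B4, f@B3}
  B5:   IN={a@B0, a@B1, b@B0, b@B1, c@B1, c@B4, e@B2, e@B4, f@B3}   OUT={a@B0, a@B1, b@B0, b@B1, c@B1, c@B4, e@B2, e@B4, f@B5}
  B6:   IN={a@B0, a@B1, b@B0, b@B1, c@B1, c@B4, e@B2, e@B4, f@B5}   OUT={a@B0, a@B1, b@B0, b@B1, c@B1, c@B4, d@B6, e@B6, f@B5}
  B7:   IN={a@B0, a@B1, b@B0, b@B1, c@B1, c@B4, d@B6, e@B2, e@B6, f@B5}   OUT={a@B7, b@B7, c@B1, c@B4, d@B6, e@B2, e@B6, f@B5}

Merge at B5: IN[B5] = OUT[B0] ⊔ OUT[B1] ⊔ OUT[B4] = {a@B0, a@B1, b@B0, b@B1, c@B1, c@B4, e@B2, e@B4, f@B3}
Applying B5's transfer function to that IN value gives OUT[B5] (row B5 above).

Answer: {a@B0, a@B1, b@B0, b@B1, c@B1, c@B4, e@B2, e@B4, f@B5}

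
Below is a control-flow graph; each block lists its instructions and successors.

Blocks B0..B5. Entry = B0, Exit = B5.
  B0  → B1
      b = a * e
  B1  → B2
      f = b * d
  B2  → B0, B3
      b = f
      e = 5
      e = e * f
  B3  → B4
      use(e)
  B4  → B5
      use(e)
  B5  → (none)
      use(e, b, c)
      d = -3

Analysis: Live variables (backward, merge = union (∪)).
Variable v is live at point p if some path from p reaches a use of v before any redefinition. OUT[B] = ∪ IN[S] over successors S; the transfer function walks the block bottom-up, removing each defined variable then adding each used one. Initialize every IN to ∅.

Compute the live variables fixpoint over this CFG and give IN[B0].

Answer: {a, c, d, e}

Derivation:
Per-block solution:
  B0:  IN={a, c, d, e}  OUT={a, b, c, d}
  B1:  IN={a, b, c, d}  OUT={a, c, d, f}
  B2:  IN={a, c, d, f}  OUT={a, b, c, d, e}
  B3:  IN={b, c, e}  OUT={b, c, e}
  B4:  IN={b, c, e}  OUT={b, c, e}
  B5:  IN={b, c, e}  OUT={}

Merge at B0: OUT[B0] = IN[B1] = {a, b, c, d}
Applying B0's transfer function to that OUT value gives IN[B0] (row B0 above).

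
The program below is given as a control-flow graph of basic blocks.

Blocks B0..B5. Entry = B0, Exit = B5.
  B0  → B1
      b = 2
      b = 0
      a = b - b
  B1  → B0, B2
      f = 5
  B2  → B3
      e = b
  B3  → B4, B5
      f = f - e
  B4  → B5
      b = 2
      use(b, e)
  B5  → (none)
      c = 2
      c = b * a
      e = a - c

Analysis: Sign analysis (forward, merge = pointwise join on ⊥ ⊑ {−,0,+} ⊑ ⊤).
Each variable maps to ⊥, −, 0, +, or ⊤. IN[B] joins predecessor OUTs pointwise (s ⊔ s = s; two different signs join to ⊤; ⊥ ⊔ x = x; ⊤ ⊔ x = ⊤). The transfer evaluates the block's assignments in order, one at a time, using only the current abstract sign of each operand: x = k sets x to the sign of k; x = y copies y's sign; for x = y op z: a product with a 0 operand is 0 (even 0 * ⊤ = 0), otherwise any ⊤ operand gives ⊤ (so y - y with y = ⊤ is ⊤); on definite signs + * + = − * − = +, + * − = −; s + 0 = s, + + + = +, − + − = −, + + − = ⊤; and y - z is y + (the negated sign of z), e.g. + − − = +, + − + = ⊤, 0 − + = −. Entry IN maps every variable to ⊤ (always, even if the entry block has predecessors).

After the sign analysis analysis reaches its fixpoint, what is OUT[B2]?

Answer: {a: 0, b: 0, c: ⊤, d: ⊤, e: 0, f: +}

Trace:
Converged values:
  B0: | IN=(all ⊤) | OUT={a:0, b:0; rest ⊤}
  B1: | IN={a:0, b:0; rest ⊤} | OUT={a:0, b:0, f:+; rest ⊤}
  B2: | IN={a:0, b:0, f:+; rest ⊤} | OUT={a:0, b:0, e:0, f:+; rest ⊤}
  B3: | IN={a:0, b:0, e:0, f:+; rest ⊤} | OUT={a:0, b:0, e:0, f:+; rest ⊤}
  B4: | IN={a:0, b:0, e:0, f:+; rest ⊤} | OUT={a:0, b:+, e:0, f:+; rest ⊤}
  B5: | IN={a:0, e:0, f:+; rest ⊤} | OUT={a:0, c:0, e:0, f:+; rest ⊤}

Merge at B2: IN[B2] = OUT[B1] = {a: 0, b: 0, c: ⊤, d: ⊤, e: ⊤, f: +}
Applying B2's transfer function to that IN value gives OUT[B2] (row B2 above).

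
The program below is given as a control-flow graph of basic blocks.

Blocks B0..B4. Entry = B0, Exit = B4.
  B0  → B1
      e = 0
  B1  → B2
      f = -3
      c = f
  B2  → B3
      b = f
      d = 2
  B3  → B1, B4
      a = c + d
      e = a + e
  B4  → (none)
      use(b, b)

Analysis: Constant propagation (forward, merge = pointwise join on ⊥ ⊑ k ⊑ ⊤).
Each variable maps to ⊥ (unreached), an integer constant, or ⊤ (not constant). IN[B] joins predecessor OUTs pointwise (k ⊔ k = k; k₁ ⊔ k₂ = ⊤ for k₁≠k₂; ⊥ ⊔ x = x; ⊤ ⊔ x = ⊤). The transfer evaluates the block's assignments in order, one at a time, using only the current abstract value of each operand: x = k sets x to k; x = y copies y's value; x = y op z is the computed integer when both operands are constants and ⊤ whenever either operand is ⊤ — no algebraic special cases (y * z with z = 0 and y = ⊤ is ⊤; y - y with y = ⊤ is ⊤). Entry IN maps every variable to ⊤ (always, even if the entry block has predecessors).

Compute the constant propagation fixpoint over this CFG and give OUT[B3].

Fixpoint table:
  B0:   IN=(all ⊤)   OUT={e:0; rest ⊤}
  B1:   IN=(all ⊤)   OUT={c:-3, f:-3; rest ⊤}
  B2:   IN={c:-3, f:-3; rest ⊤}   OUT={b:-3, c:-3, d:2, f:-3; rest ⊤}
  B3:   IN={b:-3, c:-3, d:2, f:-3; rest ⊤}   OUT={a:-1, b:-3, c:-3, d:2, f:-3; rest ⊤}
  B4:   IN={a:-1, b:-3, c:-3, d:2, f:-3; rest ⊤}   OUT={a:-1, b:-3, c:-3, d:2, f:-3; rest ⊤}

Merge at B3: IN[B3] = OUT[B2] = {a: ⊤, b: -3, c: -3, d: 2, e: ⊤, f: -3}
Applying B3's transfer function to that IN value gives OUT[B3] (row B3 above).

Answer: {a: -1, b: -3, c: -3, d: 2, e: ⊤, f: -3}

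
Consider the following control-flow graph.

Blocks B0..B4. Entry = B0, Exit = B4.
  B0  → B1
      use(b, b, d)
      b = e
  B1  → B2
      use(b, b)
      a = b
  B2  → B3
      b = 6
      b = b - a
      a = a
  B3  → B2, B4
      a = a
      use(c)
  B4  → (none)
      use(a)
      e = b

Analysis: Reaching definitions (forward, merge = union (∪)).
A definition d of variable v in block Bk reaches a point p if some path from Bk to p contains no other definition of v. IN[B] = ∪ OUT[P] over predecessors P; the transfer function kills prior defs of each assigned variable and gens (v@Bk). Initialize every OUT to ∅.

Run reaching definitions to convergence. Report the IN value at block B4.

Fixpoint table:
  B0: | IN={} | OUT={b@B0}
  B1: | IN={b@B0} | OUT={a@B1, b@B0}
  B2: | IN={a@B1, a@B3, b@B0, b@B2} | OUT={a@B2, b@B2}
  B3: | IN={a@B2, b@B2} | OUT={a@B3, b@B2}
  B4: | IN={a@B3, b@B2} | OUT={a@B3, b@B2, e@B4}

Merge at B4: IN[B4] = OUT[B3] = {a@B3, b@B2}

Answer: {a@B3, b@B2}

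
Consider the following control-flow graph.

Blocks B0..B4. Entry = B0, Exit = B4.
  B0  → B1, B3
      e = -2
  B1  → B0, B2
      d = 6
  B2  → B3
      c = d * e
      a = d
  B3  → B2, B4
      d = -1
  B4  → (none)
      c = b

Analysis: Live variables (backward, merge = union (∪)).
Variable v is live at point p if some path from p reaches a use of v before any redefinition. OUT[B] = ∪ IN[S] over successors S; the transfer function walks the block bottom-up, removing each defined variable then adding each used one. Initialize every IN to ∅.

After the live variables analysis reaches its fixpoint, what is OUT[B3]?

Converged values:
  B0: | IN={b} | OUT={b, e}
  B1: | IN={b, e} | OUT={b, d, e}
  B2: | IN={b, d, e} | OUT={b, e}
  B3: | IN={b, e} | OUT={b, d, e}
  B4: | IN={b} | OUT={}

Merge at B3: OUT[B3] = IN[B2] ⊔ IN[B4] = {b, d, e}

Answer: {b, d, e}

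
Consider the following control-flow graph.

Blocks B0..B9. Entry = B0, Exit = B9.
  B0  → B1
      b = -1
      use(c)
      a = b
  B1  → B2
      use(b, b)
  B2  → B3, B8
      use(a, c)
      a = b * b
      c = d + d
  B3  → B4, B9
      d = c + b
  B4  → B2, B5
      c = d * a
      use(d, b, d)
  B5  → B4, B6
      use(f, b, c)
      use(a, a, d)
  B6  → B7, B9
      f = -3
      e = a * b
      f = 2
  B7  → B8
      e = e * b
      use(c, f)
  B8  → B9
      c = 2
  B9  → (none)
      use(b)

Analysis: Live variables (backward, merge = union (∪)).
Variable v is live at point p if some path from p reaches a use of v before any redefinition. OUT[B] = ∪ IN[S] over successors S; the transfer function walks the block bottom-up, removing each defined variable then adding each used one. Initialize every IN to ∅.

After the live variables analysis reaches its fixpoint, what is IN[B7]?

Answer: {b, c, e, f}

Derivation:
Fixpoint table:
  B0:   IN={c, d, f}   OUT={a, b, c, d, f}
  B1:   IN={a, b, c, d, f}   OUT={a, b, c, d, f}
  B2:   IN={a, b, c, d, f}   OUT={a, b, c, f}
  B3:   IN={a, b, c, f}   OUT={a, b, d, f}
  B4:   IN={a, b, d, f}   OUT={a, b, c, d, f}
  B5:   IN={a, b, c, d, f}   OUT={a, b, c, d, f}
  B6:   IN={a, b, c}   OUT={b, c, e, f}
  B7:   IN={b, c, e, f}   OUT={b}
  B8:   IN={b}   OUT={b}
  B9:   IN={b}   OUT={}

Merge at B7: OUT[B7] = IN[B8] = {b}
Applying B7's transfer function to that OUT value gives IN[B7] (row B7 above).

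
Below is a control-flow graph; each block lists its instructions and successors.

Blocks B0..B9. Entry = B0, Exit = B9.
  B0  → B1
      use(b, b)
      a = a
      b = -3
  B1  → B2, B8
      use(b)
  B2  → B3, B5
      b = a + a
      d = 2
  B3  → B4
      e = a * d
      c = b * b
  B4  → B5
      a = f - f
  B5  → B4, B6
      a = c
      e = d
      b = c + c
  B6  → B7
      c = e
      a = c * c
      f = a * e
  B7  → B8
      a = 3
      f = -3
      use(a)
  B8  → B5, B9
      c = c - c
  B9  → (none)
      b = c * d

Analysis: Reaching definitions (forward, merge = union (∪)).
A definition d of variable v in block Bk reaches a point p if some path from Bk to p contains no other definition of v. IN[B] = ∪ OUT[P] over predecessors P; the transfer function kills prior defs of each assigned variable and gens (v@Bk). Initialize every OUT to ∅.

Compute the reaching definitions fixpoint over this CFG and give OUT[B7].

Per-block solution:
  B0:   IN={}   OUT={a@B0, b@B0}
  B1:   IN={a@B0, b@B0}   OUT={a@B0, b@B0}
  B2:   IN={a@B0, b@B0}   OUT={a@B0, b@B2, d@B2}
  B3:   IN={a@B0, b@B2, d@B2}   OUT={a@B0, b@B2, c@B3, d@B2, e@B3}
  B4:   IN={a@B0, a@B5, b@B2, b@B5, c@B3, c@B8, d@B2, e@B3, e@B5, f@B7}   OUT={a@B4, b@B2, b@B5, c@B3, c@B8, d@B2, e@B3, e@B5, f@B7}
  B5:   IN={a@B0, a@B4, a@B7, b@B0, b@B2, b@B5, c@B3, c@B8, d@B2, e@B3, e@B5, f@B7}   OUT={a@B5, b@B5, c@B3, c@B8, d@B2, e@B5, f@B7}
  B6:   IN={a@B5, b@B5, c@B3, c@B8, d@B2, e@B5, f@B7}   OUT={a@B6, b@B5, c@B6, d@B2, e@B5, f@B6}
  B7:   IN={a@B6, b@B5, c@B6, d@B2, e@B5, f@B6}   OUT={a@B7, b@B5, c@B6, d@B2, e@B5, f@B7}
  B8:   IN={a@B0, a@B7, b@B0, b@B5, c@B6, d@B2, e@B5, f@B7}   OUT={a@B0, a@B7, b@B0, b@B5, c@B8, d@B2, e@B5, f@B7}
  B9:   IN={a@B0, a@B7, b@B0, b@B5, c@B8, d@B2, e@B5, f@B7}   OUT={a@B0, a@B7, b@B9, c@B8, d@B2, e@B5, f@B7}

Merge at B7: IN[B7] = OUT[B6] = {a@B6, b@B5, c@B6, d@B2, e@B5, f@B6}
Applying B7's transfer function to that IN value gives OUT[B7] (row B7 above).

Answer: {a@B7, b@B5, c@B6, d@B2, e@B5, f@B7}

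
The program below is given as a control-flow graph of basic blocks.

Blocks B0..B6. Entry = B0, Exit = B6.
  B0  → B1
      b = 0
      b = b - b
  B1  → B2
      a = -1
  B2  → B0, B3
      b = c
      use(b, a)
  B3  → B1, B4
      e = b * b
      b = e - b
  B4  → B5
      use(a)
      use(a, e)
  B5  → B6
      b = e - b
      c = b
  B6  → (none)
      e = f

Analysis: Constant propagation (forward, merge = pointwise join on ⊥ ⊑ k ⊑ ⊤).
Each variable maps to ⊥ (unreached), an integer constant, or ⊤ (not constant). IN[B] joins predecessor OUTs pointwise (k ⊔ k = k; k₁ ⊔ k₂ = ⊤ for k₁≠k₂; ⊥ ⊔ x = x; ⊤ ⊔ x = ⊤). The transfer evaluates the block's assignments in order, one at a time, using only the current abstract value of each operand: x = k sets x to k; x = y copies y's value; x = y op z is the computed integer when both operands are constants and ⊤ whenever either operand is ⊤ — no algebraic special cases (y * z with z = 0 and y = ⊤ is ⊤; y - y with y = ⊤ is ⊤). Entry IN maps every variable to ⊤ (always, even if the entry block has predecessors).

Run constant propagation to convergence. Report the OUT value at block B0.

Per-block solution:
  B0:  IN=(all ⊤)  OUT={b:0; rest ⊤}
  B1:  IN=(all ⊤)  OUT={a:-1; rest ⊤}
  B2:  IN={a:-1; rest ⊤}  OUT={a:-1; rest ⊤}
  B3:  IN={a:-1; rest ⊤}  OUT={a:-1; rest ⊤}
  B4:  IN={a:-1; rest ⊤}  OUT={a:-1; rest ⊤}
  B5:  IN={a:-1; rest ⊤}  OUT={a:-1; rest ⊤}
  B6:  IN={a:-1; rest ⊤}  OUT={a:-1; rest ⊤}

Merge at B0 (entry node, so the boundary value (all ⊤) is joined with the incoming edge(s)): IN[B0] = (all ⊤) ⊔ OUT[B2] = {a: ⊤, b: ⊤, c: ⊤, d: ⊤, e: ⊤, f: ⊤}
Applying B0's transfer function to that IN value gives OUT[B0] (row B0 above).

Answer: {a: ⊤, b: 0, c: ⊤, d: ⊤, e: ⊤, f: ⊤}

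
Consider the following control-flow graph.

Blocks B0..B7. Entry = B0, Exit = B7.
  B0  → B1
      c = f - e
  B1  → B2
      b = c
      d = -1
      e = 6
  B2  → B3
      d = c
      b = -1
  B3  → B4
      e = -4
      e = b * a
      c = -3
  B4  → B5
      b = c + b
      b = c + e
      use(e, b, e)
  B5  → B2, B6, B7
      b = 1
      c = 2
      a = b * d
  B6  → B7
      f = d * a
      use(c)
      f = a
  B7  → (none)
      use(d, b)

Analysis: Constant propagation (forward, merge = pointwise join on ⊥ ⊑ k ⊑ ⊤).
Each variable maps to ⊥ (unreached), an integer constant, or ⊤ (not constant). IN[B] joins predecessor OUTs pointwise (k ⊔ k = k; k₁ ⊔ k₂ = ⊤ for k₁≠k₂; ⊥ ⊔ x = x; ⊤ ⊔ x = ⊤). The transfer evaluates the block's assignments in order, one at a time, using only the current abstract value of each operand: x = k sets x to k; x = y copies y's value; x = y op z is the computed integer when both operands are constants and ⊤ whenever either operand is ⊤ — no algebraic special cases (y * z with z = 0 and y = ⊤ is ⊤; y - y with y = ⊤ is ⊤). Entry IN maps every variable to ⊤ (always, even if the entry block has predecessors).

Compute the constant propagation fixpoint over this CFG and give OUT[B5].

Answer: {a: ⊤, b: 1, c: 2, d: ⊤, e: ⊤, f: ⊤}

Working:
Converged values:
  B0: | IN=(all ⊤) | OUT=(all ⊤)
  B1: | IN=(all ⊤) | OUT={d:-1, e:6; rest ⊤}
  B2: | IN=(all ⊤) | OUT={b:-1; rest ⊤}
  B3: | IN={b:-1; rest ⊤} | OUT={b:-1, c:-3; rest ⊤}
  B4: | IN={b:-1, c:-3; rest ⊤} | OUT={c:-3; rest ⊤}
  B5: | IN={c:-3; rest ⊤} | OUT={b:1, c:2; rest ⊤}
  B6: | IN={b:1, c:2; rest ⊤} | OUT={b:1, c:2; rest ⊤}
  B7: | IN={b:1, c:2; rest ⊤} | OUT={b:1, c:2; rest ⊤}

Merge at B5: IN[B5] = OUT[B4] = {a: ⊤, b: ⊤, c: -3, d: ⊤, e: ⊤, f: ⊤}
Applying B5's transfer function to that IN value gives OUT[B5] (row B5 above).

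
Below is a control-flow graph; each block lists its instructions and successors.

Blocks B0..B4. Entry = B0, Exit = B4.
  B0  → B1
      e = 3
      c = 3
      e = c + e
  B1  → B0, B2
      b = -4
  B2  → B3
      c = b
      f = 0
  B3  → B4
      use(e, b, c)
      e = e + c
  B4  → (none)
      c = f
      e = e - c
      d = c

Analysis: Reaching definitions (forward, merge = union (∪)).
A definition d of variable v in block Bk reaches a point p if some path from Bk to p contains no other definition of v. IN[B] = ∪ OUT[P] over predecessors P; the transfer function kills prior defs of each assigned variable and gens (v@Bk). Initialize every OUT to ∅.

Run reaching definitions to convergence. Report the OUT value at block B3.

Answer: {b@B1, c@B2, e@B3, f@B2}

Working:
Converged values:
  B0: | IN={b@B1, c@B0, e@B0} | OUT={b@B1, c@B0, e@B0}
  B1: | IN={b@B1, c@B0, e@B0} | OUT={b@B1, c@B0, e@B0}
  B2: | IN={b@B1, c@B0, e@B0} | OUT={b@B1, c@B2, e@B0, f@B2}
  B3: | IN={b@B1, c@B2, e@B0, f@B2} | OUT={b@B1, c@B2, e@B3, f@B2}
  B4: | IN={b@B1, c@B2, e@B3, f@B2} | OUT={b@B1, c@B4, d@B4, e@B4, f@B2}

Merge at B3: IN[B3] = OUT[B2] = {b@B1, c@B2, e@B0, f@B2}
Applying B3's transfer function to that IN value gives OUT[B3] (row B3 above).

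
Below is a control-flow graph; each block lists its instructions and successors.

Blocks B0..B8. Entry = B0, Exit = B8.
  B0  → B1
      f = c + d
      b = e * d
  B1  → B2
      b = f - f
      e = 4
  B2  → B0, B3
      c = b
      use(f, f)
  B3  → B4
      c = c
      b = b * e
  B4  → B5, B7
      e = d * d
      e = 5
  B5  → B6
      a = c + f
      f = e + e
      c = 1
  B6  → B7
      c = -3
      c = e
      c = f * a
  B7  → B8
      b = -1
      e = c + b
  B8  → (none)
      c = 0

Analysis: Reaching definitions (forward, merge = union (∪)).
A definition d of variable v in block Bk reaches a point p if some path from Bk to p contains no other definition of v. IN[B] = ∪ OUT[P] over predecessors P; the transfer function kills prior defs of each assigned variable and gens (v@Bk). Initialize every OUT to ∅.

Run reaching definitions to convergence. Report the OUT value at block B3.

Answer: {b@B3, c@B3, e@B1, f@B0}

Derivation:
Fixpoint table:
  B0:   IN={b@B1, c@B2, e@B1, f@B0}   OUT={b@B0, c@B2, e@B1, f@B0}
  B1:   IN={b@B0, c@B2, e@B1, f@B0}   OUT={b@B1, c@B2, e@B1, f@B0}
  B2:   IN={b@B1, c@B2, e@B1, f@B0}   OUT={b@B1, c@B2, e@B1, f@B0}
  B3:   IN={b@B1, c@B2, e@B1, f@B0}   OUT={b@B3, c@B3, e@B1, f@B0}
  B4:   IN={b@B3, c@B3, e@B1, f@B0}   OUT={b@B3, c@B3, e@B4, f@B0}
  B5:   IN={b@B3, c@B3, e@B4, f@B0}   OUT={a@B5, b@B3, c@B5, e@B4, f@B5}
  B6:   IN={a@B5, b@B3, c@B5, e@B4, f@B5}   OUT={a@B5, b@B3, c@B6, e@B4, f@B5}
  B7:   IN={a@B5, b@B3, c@B3, c@B6, e@B4, f@B0, f@B5}   OUT={a@B5, b@B7, c@B3, c@B6, e@B7, f@B0, f@B5}
  B8:   IN={a@B5, b@B7, c@B3, c@B6, e@B7, f@B0, f@B5}   OUT={a@B5, b@B7, c@B8, e@B7, f@B0, f@B5}

Merge at B3: IN[B3] = OUT[B2] = {b@B1, c@B2, e@B1, f@B0}
Applying B3's transfer function to that IN value gives OUT[B3] (row B3 above).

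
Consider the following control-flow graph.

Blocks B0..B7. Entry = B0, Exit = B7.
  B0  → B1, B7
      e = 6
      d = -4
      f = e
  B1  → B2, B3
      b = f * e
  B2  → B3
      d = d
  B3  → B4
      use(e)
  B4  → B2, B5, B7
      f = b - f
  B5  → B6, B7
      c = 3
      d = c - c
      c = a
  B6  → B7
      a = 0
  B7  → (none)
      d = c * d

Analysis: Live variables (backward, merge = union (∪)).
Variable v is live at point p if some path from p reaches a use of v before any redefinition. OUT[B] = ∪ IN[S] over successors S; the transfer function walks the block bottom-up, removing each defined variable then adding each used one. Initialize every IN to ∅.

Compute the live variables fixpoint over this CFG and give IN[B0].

Answer: {a, c}

Trace:
Converged values:
  B0:   IN={a, c}   OUT={a, c, d, e, f}
  B1:   IN={a, c, d, e, f}   OUT={a, b, c, d, e, f}
  B2:   IN={a, b, c, d, e, f}   OUT={a, b, c, d, e, f}
  B3:   IN={a, b, c, d, e, f}   OUT={a, b, c, d, e, f}
  B4:   IN={a, b, c, d, e, f}   OUT={a, b, c, d, e, f}
  B5:   IN={a}   OUT={c, d}
  B6:   IN={c, d}   OUT={c, d}
  B7:   IN={c, d}   OUT={}

Merge at B0: OUT[B0] = IN[B1] ⊔ IN[B7] = {a, c, d, e, f}
Applying B0's transfer function to that OUT value gives IN[B0] (row B0 above).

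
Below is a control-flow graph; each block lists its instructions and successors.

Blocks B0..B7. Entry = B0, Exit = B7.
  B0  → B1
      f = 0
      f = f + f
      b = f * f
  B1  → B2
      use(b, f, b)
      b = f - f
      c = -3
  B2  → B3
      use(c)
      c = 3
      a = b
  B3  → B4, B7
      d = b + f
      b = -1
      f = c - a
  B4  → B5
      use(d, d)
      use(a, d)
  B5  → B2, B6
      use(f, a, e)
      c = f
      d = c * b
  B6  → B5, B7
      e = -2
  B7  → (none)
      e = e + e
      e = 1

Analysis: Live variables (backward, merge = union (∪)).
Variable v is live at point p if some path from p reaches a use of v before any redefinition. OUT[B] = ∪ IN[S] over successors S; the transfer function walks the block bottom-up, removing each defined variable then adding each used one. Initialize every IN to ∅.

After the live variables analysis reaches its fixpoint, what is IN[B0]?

Answer: {e}

Trace:
Per-block solution:
  B0:   IN={e}   OUT={b, e, f}
  B1:   IN={b, e, f}   OUT={b, c, e, f}
  B2:   IN={b, c, e, f}   OUT={a, b, c, e, f}
  B3:   IN={a, b, c, e, f}   OUT={a, b, d, e, f}
  B4:   IN={a, b, d, e, f}   OUT={a, b, e, f}
  B5:   IN={a, b, e, f}   OUT={a, b, c, e, f}
  B6:   IN={a, b, f}   OUT={a, b, e, f}
  B7:   IN={e}   OUT={}

Merge at B0: OUT[B0] = IN[B1] = {b, e, f}
Applying B0's transfer function to that OUT value gives IN[B0] (row B0 above).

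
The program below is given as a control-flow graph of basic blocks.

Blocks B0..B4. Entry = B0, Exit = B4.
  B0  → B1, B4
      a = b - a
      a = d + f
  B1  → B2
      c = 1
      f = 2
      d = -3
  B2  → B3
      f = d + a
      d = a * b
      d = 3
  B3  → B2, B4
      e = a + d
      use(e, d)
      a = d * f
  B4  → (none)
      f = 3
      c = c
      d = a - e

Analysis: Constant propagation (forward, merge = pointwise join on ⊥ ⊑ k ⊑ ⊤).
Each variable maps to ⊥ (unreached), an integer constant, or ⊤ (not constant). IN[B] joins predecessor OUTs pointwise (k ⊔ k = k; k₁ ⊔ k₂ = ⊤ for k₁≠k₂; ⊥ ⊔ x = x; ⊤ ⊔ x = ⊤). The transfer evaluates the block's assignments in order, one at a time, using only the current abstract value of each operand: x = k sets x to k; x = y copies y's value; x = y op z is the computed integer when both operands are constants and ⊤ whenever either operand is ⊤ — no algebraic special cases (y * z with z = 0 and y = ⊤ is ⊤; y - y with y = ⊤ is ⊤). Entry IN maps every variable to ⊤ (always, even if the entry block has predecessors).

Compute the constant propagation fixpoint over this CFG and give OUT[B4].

Answer: {a: ⊤, b: ⊤, c: ⊤, d: ⊤, e: ⊤, f: 3}

Derivation:
Converged values:
  B0:   IN=(all ⊤)   OUT=(all ⊤)
  B1:   IN=(all ⊤)   OUT={c:1, d:-3, f:2; rest ⊤}
  B2:   IN={c:1; rest ⊤}   OUT={c:1, d:3; rest ⊤}
  B3:   IN={c:1, d:3; rest ⊤}   OUT={c:1, d:3; rest ⊤}
  B4:   IN=(all ⊤)   OUT={f:3; rest ⊤}

Merge at B4: IN[B4] = OUT[B0] ⊔ OUT[B3] = {a: ⊤, b: ⊤, c: ⊤, d: ⊤, e: ⊤, f: ⊤}
Applying B4's transfer function to that IN value gives OUT[B4] (row B4 above).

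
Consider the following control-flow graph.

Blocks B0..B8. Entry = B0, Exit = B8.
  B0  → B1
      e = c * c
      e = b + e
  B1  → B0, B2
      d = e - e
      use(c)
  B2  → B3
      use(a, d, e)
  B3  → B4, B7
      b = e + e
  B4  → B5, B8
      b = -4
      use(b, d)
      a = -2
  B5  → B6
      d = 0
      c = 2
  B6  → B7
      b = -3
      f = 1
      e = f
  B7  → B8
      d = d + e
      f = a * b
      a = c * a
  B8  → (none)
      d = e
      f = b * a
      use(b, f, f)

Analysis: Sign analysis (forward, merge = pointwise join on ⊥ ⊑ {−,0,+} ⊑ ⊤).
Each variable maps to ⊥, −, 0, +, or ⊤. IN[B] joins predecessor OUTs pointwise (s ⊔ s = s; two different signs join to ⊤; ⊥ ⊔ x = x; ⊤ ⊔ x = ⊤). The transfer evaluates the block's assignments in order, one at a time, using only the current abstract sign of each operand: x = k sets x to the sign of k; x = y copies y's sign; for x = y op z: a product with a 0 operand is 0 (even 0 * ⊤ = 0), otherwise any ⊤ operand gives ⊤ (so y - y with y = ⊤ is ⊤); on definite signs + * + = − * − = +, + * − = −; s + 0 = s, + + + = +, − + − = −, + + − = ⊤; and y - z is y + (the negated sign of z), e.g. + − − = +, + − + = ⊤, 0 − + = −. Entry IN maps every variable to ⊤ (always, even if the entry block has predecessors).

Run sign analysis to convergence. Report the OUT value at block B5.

Converged values:
  B0:  IN=(all ⊤)  OUT=(all ⊤)
  B1:  IN=(all ⊤)  OUT=(all ⊤)
  B2:  IN=(all ⊤)  OUT=(all ⊤)
  B3:  IN=(all ⊤)  OUT=(all ⊤)
  B4:  IN=(all ⊤)  OUT={a:-, b:-; rest ⊤}
  B5:  IN={a:-, b:-; rest ⊤}  OUT={a:-, b:-, c:+, d:0; rest ⊤}
  B6:  IN={a:-, b:-, c:+, d:0; rest ⊤}  OUT={a:-, b:-, c:+, d:0, e:+, f:+; rest ⊤}
  B7:  IN=(all ⊤)  OUT=(all ⊤)
  B8:  IN=(all ⊤)  OUT=(all ⊤)

Merge at B5: IN[B5] = OUT[B4] = {a: -, b: -, c: ⊤, d: ⊤, e: ⊤, f: ⊤}
Applying B5's transfer function to that IN value gives OUT[B5] (row B5 above).

Answer: {a: -, b: -, c: +, d: 0, e: ⊤, f: ⊤}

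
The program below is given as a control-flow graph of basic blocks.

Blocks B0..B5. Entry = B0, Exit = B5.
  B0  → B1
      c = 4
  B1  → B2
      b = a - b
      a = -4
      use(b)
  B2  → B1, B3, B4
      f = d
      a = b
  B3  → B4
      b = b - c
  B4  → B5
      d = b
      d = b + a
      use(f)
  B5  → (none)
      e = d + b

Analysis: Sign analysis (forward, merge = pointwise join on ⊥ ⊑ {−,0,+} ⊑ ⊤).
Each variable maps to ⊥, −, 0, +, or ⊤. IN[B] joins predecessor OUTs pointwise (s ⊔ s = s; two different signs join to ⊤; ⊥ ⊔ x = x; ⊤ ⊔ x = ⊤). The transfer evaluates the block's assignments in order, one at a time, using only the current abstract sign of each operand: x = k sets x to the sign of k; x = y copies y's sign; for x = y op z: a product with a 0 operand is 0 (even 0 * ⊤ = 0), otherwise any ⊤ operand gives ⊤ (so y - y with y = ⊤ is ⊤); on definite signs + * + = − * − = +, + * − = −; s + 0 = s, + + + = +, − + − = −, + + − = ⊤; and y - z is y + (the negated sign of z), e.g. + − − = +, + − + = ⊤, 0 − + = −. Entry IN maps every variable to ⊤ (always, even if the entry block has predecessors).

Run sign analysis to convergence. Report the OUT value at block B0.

Converged values:
  B0: | IN=(all ⊤) | OUT={c:+; rest ⊤}
  B1: | IN={c:+; rest ⊤} | OUT={a:-, c:+; rest ⊤}
  B2: | IN={a:-, c:+; rest ⊤} | OUT={c:+; rest ⊤}
  B3: | IN={c:+; rest ⊤} | OUT={c:+; rest ⊤}
  B4: | IN={c:+; rest ⊤} | OUT={c:+; rest ⊤}
  B5: | IN={c:+; rest ⊤} | OUT={c:+; rest ⊤}

B0 is the boundary node: IN[B0] = {a: ⊤, b: ⊤, c: ⊤, d: ⊤, e: ⊤, f: ⊤}
Applying B0's transfer function to that IN value gives OUT[B0] (row B0 above).

Answer: {a: ⊤, b: ⊤, c: +, d: ⊤, e: ⊤, f: ⊤}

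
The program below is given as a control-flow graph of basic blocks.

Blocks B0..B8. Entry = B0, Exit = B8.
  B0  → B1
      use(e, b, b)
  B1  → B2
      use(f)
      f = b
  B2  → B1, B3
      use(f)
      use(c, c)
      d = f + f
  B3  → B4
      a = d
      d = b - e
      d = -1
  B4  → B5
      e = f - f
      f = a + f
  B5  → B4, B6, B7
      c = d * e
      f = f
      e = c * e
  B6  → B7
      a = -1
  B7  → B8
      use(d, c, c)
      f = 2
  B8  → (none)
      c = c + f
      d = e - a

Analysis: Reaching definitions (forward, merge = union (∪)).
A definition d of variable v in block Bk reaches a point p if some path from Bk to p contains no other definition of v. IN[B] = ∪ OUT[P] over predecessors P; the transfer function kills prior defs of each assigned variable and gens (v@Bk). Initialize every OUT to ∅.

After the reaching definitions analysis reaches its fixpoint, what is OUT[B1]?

Fixpoint table:
  B0:   IN={}   OUT={}
  B1:   IN={d@B2, f@B1}   OUT={d@B2, f@B1}
  B2:   IN={d@B2, f@B1}   OUT={d@B2, f@B1}
  B3:   IN={d@B2, f@B1}   OUT={a@B3, d@B3, f@B1}
  B4:   IN={a@B3, c@B5, d@B3, e@B5, f@B1, f@B5}   OUT={a@B3, c@B5, d@B3, e@B4, f@B4}
  B5:   IN={a@B3, c@B5, d@B3, e@B4, f@B4}   OUT={a@B3, c@B5, d@B3, e@B5, f@B5}
  B6:   IN={a@B3, c@B5, d@B3, e@B5, f@B5}   OUT={a@B6, c@B5, d@B3, e@B5, f@B5}
  B7:   IN={a@B3, a@B6, c@B5, d@B3, e@B5, f@B5}   OUT={a@B3, a@B6, c@B5, d@B3, e@B5, f@B7}
  B8:   IN={a@B3, a@B6, c@B5, d@B3, e@B5, f@B7}   OUT={a@B3, a@B6, c@B8, d@B8, e@B5, f@B7}

Merge at B1: IN[B1] = OUT[B0] ⊔ OUT[B2] = {d@B2, f@B1}
Applying B1's transfer function to that IN value gives OUT[B1] (row B1 above).

Answer: {d@B2, f@B1}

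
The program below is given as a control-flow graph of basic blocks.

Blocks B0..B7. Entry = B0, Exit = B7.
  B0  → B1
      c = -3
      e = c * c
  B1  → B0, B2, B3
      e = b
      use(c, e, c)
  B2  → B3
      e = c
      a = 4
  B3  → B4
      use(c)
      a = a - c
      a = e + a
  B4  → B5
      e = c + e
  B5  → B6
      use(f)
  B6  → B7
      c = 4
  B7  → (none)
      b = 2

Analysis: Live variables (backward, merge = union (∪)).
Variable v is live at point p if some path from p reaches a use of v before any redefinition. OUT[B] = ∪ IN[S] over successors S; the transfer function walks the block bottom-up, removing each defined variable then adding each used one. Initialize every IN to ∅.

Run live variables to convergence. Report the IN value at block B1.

Converged values:
  B0:   IN={a, b, f}   OUT={a, b, c, f}
  B1:   IN={a, b, c, f}   OUT={a, b, c, e, f}
  B2:   IN={c, f}   OUT={a, c, e, f}
  B3:   IN={a, c, e, f}   OUT={c, e, f}
  B4:   IN={c, e, f}   OUT={f}
  B5:   IN={f}   OUT={}
  B6:   IN={}   OUT={}
  B7:   IN={}   OUT={}

Merge at B1: OUT[B1] = IN[B0] ⊔ IN[B2] ⊔ IN[B3] = {a, b, c, e, f}
Applying B1's transfer function to that OUT value gives IN[B1] (row B1 above).

Answer: {a, b, c, f}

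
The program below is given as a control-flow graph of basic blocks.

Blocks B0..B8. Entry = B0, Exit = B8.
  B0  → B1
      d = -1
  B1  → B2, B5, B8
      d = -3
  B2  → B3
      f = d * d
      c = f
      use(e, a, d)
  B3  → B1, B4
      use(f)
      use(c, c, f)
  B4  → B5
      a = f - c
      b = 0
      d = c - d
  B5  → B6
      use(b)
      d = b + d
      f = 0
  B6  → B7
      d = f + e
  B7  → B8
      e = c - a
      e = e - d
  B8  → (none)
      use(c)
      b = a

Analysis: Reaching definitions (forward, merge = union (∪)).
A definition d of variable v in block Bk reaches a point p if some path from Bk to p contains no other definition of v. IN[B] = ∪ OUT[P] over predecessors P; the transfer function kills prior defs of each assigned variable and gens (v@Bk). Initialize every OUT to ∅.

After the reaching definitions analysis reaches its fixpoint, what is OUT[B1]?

Answer: {c@B2, d@B1, f@B2}

Trace:
Per-block solution:
  B0:  IN={}  OUT={d@B0}
  B1:  IN={c@B2, d@B0, d@B1, f@B2}  OUT={c@B2, d@B1, f@B2}
  B2:  IN={c@B2, d@B1, f@B2}  OUT={c@B2, d@B1, f@B2}
  B3:  IN={c@B2, d@B1, f@B2}  OUT={c@B2, d@B1, f@B2}
  B4:  IN={c@B2, d@B1, f@B2}  OUT={a@B4, b@B4, c@B2, d@B4, f@B2}
  B5:  IN={a@B4, b@B4, c@B2, d@B1, d@B4, f@B2}  OUT={a@B4, b@B4, c@B2, d@B5, f@B5}
  B6:  IN={a@B4, b@B4, c@B2, d@B5, f@B5}  OUT={a@B4, b@B4, c@B2, d@B6, f@B5}
  B7:  IN={a@B4, b@B4, c@B2, d@B6, f@B5}  OUT={a@B4, b@B4, c@B2, d@B6, e@B7, f@B5}
  B8:  IN={a@B4, b@B4, c@B2, d@B1, d@B6, e@B7, f@B2, f@B5}  OUT={a@B4, b@B8, c@B2, d@B1, d@B6, e@B7, f@B2, f@B5}

Merge at B1: IN[B1] = OUT[B0] ⊔ OUT[B3] = {c@B2, d@B0, d@B1, f@B2}
Applying B1's transfer function to that IN value gives OUT[B1] (row B1 above).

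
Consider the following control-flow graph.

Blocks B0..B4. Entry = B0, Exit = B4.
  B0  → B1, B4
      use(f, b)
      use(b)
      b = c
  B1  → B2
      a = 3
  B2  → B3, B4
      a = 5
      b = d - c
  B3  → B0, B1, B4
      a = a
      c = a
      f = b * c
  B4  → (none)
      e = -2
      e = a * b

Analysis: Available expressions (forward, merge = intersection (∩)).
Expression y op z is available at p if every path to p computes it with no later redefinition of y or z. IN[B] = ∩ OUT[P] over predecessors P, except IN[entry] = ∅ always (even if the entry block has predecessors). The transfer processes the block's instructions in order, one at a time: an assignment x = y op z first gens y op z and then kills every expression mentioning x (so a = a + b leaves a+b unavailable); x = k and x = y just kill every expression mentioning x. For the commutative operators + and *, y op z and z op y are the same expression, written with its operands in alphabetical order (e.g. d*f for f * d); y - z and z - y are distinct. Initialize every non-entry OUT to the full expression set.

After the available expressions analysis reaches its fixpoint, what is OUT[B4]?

Answer: {a*b}

Trace:
Converged values:
  B0:  IN={}  OUT={}
  B1:  IN={}  OUT={}
  B2:  IN={}  OUT={d-c}
  B3:  IN={d-c}  OUT={b*c}
  B4:  IN={}  OUT={a*b}

Merge at B4: IN[B4] = OUT[B0] ∩ OUT[B2] ∩ OUT[B3] = {}
Applying B4's transfer function to that IN value gives OUT[B4] (row B4 above).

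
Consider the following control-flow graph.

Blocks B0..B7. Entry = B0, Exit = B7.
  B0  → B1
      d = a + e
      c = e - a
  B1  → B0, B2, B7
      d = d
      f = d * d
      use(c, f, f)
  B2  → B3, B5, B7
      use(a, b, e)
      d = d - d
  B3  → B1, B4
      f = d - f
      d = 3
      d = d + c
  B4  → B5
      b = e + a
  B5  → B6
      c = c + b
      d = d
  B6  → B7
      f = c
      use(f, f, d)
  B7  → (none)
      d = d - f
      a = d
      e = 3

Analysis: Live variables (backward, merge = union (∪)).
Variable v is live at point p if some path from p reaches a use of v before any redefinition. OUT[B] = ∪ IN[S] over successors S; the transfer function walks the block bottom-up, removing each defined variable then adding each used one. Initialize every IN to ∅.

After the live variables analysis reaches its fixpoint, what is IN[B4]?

Answer: {a, c, d, e}

Working:
Converged values:
  B0:  IN={a, b, e}  OUT={a, b, c, d, e}
  B1:  IN={a, b, c, d, e}  OUT={a, b, c, d, e, f}
  B2:  IN={a, b, c, d, e, f}  OUT={a, b, c, d, e, f}
  B3:  IN={a, b, c, d, e, f}  OUT={a, b, c, d, e}
  B4:  IN={a, c, d, e}  OUT={b, c, d}
  B5:  IN={b, c, d}  OUT={c, d}
  B6:  IN={c, d}  OUT={d, f}
  B7:  IN={d, f}  OUT={}

Merge at B4: OUT[B4] = IN[B5] = {b, c, d}
Applying B4's transfer function to that OUT value gives IN[B4] (row B4 above).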